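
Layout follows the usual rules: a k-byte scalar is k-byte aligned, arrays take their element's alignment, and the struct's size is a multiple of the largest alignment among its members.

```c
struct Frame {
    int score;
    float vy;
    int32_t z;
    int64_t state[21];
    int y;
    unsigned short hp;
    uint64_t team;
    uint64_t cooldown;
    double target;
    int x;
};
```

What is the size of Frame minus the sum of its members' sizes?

@0: score [4B, align 4] → 4
@4: vy [4B, align 4] → 8
@8: z [4B, align 4] → 12
+4 pad (align 8)
@16: state [168B, align 8] → 184
@184: y [4B, align 4] → 188
@188: hp [2B, align 2] → 190
+2 pad (align 8)
@192: team [8B, align 8] → 200
@200: cooldown [8B, align 8] → 208
@208: target [8B, align 8] → 216
@216: x [4B, align 4] → 220
+4 tail pad (align 8)
size 224, align 8
data bytes 214, size 224 → padding 10

10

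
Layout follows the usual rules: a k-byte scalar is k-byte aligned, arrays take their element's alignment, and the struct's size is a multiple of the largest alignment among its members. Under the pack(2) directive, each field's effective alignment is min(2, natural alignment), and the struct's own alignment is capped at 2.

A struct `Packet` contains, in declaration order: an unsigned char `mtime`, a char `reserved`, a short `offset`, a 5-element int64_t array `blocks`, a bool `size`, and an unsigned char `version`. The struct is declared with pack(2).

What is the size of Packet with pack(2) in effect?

46

0..1  mtime  (1B, 1-aligned)
1..2  reserved  (1B, 1-aligned)
2..4  offset  (2B, 2-aligned)
4..44  blocks  (40B, 2-aligned)
44..45  size  (1B, 1-aligned)
45..46  version  (1B, 1-aligned)
sizeof = 46, alignof = 2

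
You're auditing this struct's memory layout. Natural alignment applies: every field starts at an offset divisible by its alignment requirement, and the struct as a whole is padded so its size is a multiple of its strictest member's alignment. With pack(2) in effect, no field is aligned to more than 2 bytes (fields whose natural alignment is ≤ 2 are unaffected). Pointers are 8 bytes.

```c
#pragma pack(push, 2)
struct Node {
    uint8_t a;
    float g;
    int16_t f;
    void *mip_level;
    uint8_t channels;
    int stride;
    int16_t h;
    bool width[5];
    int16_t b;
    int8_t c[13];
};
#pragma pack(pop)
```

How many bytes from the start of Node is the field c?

32

a at 0 (size 1, align 1) → ends 1
pad 1 to align 2 for g
g at 2 (size 4, align 2) → ends 6
f at 6 (size 2, align 2) → ends 8
mip_level at 8 (size 8, align 2) → ends 16
channels at 16 (size 1, align 1) → ends 17
pad 1 to align 2 for stride
stride at 18 (size 4, align 2) → ends 22
h at 22 (size 2, align 2) → ends 24
width at 24 (size 5, align 1) → ends 29
pad 1 to align 2 for b
b at 30 (size 2, align 2) → ends 32
c at 32 (size 13, align 1) → ends 45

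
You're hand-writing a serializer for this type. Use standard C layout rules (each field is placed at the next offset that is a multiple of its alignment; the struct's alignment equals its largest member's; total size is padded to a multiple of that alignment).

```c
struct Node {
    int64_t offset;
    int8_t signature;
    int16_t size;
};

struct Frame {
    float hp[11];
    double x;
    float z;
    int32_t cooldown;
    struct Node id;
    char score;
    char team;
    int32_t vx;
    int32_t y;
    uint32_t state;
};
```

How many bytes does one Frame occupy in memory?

Node: offset at 0 (size 8, align 8) → ends 8; signature at 8 (size 1, align 1) → ends 9; pad 1 to align 2 for size; size at 10 (size 2, align 2) → ends 12; tail pad 4 to reach multiple of 8; total 16 bytes, alignment 8
hp at 0 (size 44, align 4) → ends 44
pad 4 to align 8 for x
x at 48 (size 8, align 8) → ends 56
z at 56 (size 4, align 4) → ends 60
cooldown at 60 (size 4, align 4) → ends 64
id at 64 (size 16, align 8) → ends 80
score at 80 (size 1, align 1) → ends 81
team at 81 (size 1, align 1) → ends 82
pad 2 to align 4 for vx
vx at 84 (size 4, align 4) → ends 88
y at 88 (size 4, align 4) → ends 92
state at 92 (size 4, align 4) → ends 96
total 96 bytes, alignment 8

96 bytes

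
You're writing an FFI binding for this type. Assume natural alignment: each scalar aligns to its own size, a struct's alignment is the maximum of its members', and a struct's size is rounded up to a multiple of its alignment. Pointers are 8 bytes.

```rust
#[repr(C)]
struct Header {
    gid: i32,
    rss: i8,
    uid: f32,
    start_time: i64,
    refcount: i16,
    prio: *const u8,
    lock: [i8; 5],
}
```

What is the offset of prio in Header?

gid at 0 (size 4, align 4) → ends 4
rss at 4 (size 1, align 1) → ends 5
pad 3 to align 4 for uid
uid at 8 (size 4, align 4) → ends 12
pad 4 to align 8 for start_time
start_time at 16 (size 8, align 8) → ends 24
refcount at 24 (size 2, align 2) → ends 26
pad 6 to align 8 for prio
prio at 32 (size 8, align 8) → ends 40

32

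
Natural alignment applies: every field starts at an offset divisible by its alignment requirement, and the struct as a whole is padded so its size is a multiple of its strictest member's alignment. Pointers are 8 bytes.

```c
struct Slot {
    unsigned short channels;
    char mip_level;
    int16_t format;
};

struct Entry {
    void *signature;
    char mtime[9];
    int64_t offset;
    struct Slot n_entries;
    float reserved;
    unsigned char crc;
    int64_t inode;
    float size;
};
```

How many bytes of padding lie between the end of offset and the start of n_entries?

Slot: 0..2  channels  (2B, 2-aligned); 2..3  mip_level  (1B, 1-aligned); 3..4  -- padding (1B); 4..6  format  (2B, 2-aligned); sizeof = 6, alignof = 2
0..8  signature  (8B, 8-aligned)
8..17  mtime  (9B, 1-aligned)
17..24  -- padding (7B)
24..32  offset  (8B, 8-aligned)
32..38  n_entries  (6B, 2-aligned)

0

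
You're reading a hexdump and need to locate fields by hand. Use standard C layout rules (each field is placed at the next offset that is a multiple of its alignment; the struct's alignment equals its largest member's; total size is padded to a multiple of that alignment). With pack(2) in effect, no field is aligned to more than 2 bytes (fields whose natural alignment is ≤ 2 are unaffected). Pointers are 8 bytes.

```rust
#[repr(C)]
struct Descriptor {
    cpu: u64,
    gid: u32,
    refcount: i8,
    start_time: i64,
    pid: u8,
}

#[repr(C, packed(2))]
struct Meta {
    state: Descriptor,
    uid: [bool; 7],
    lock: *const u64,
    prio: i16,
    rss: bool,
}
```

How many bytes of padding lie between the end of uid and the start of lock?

Descriptor: @0: cpu [8B, align 8] → 8; @8: gid [4B, align 4] → 12; @12: refcount [1B, align 1] → 13; +3 pad (align 8); @16: start_time [8B, align 8] → 24; @24: pid [1B, align 1] → 25; +7 tail pad (align 8); size 32, align 8
@0: state [32B, align 2] → 32
@32: uid [7B, align 1] → 39
+1 pad (align 2)
@40: lock [8B, align 2] → 48

1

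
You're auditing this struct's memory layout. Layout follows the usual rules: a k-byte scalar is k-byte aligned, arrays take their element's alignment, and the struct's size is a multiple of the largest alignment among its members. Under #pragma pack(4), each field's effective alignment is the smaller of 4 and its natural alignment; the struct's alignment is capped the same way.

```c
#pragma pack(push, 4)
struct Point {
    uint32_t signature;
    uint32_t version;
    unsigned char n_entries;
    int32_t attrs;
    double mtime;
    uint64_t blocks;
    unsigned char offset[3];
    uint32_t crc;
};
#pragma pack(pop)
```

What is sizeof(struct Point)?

40 bytes

signature at 0 (size 4, align 4) → ends 4
version at 4 (size 4, align 4) → ends 8
n_entries at 8 (size 1, align 1) → ends 9
pad 3 to align 4 for attrs
attrs at 12 (size 4, align 4) → ends 16
mtime at 16 (size 8, align 4) → ends 24
blocks at 24 (size 8, align 4) → ends 32
offset at 32 (size 3, align 1) → ends 35
pad 1 to align 4 for crc
crc at 36 (size 4, align 4) → ends 40
total 40 bytes, alignment 4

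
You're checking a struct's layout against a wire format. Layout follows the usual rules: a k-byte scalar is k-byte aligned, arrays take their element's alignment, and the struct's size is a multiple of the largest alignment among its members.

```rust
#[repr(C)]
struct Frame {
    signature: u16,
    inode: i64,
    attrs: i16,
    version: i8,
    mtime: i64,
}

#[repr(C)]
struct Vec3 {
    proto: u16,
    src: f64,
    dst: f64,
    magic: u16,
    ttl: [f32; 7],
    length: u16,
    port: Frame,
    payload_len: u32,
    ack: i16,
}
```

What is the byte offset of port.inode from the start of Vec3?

Frame: @0: signature [2B, align 2] → 2; +6 pad (align 8); @8: inode [8B, align 8] → 16; @16: attrs [2B, align 2] → 18; @18: version [1B, align 1] → 19; +5 pad (align 8); @24: mtime [8B, align 8] → 32; size 32, align 8
@0: proto [2B, align 2] → 2
+6 pad (align 8)
@8: src [8B, align 8] → 16
@16: dst [8B, align 8] → 24
@24: magic [2B, align 2] → 26
+2 pad (align 4)
@28: ttl [28B, align 4] → 56
@56: length [2B, align 2] → 58
+6 pad (align 8)
@64: port [32B, align 8] → 96
within Frame: inode at 8
64 + 8 = 72

72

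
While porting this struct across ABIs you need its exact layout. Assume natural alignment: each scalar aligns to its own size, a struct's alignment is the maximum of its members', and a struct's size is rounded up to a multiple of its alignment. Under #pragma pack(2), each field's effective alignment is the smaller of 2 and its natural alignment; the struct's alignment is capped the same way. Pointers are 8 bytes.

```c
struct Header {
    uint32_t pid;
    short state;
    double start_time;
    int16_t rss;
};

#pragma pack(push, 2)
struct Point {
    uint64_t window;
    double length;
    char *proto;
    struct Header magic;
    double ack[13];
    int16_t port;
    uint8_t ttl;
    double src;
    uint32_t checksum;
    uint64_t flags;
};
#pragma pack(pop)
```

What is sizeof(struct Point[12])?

Header: @0: pid [4B, align 4] → 4; @4: state [2B, align 2] → 6; +2 pad (align 8); @8: start_time [8B, align 8] → 16; @16: rss [2B, align 2] → 18; +6 tail pad (align 8); size 24, align 8
@0: window [8B, align 2] → 8
@8: length [8B, align 2] → 16
@16: proto [8B, align 2] → 24
@24: magic [24B, align 2] → 48
@48: ack [104B, align 2] → 152
@152: port [2B, align 2] → 154
@154: ttl [1B, align 1] → 155
+1 pad (align 2)
@156: src [8B, align 2] → 164
@164: checksum [4B, align 2] → 168
@168: flags [8B, align 2] → 176
size 176, align 2
array of 12: 12 × 176 = 2112

2112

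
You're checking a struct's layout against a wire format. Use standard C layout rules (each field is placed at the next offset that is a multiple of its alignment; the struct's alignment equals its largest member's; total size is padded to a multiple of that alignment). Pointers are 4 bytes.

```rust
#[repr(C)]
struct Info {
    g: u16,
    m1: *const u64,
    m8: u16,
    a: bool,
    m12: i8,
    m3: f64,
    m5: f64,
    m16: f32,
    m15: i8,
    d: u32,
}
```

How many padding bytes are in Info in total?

g at 0 (size 2, align 2) → ends 2
pad 2 to align 4 for m1
m1 at 4 (size 4, align 4) → ends 8
m8 at 8 (size 2, align 2) → ends 10
a at 10 (size 1, align 1) → ends 11
m12 at 11 (size 1, align 1) → ends 12
pad 4 to align 8 for m3
m3 at 16 (size 8, align 8) → ends 24
m5 at 24 (size 8, align 8) → ends 32
m16 at 32 (size 4, align 4) → ends 36
m15 at 36 (size 1, align 1) → ends 37
pad 3 to align 4 for d
d at 40 (size 4, align 4) → ends 44
tail pad 4 to reach multiple of 8
total 48 bytes, alignment 8
data bytes 35, size 48 → padding 13

13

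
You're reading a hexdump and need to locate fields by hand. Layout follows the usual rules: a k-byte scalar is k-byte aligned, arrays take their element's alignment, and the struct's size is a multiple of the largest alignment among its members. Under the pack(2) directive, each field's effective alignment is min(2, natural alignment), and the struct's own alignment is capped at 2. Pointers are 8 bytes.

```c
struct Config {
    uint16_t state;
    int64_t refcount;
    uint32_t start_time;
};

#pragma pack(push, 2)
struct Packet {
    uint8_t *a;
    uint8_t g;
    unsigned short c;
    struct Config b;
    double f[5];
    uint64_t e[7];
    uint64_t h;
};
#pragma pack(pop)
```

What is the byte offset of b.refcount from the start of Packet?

Config: state at 0 (size 2, align 2) → ends 2; pad 6 to align 8 for refcount; refcount at 8 (size 8, align 8) → ends 16; start_time at 16 (size 4, align 4) → ends 20; tail pad 4 to reach multiple of 8; total 24 bytes, alignment 8
a at 0 (size 8, align 2) → ends 8
g at 8 (size 1, align 1) → ends 9
pad 1 to align 2 for c
c at 10 (size 2, align 2) → ends 12
b at 12 (size 24, align 2) → ends 36
within Config: refcount at 8
12 + 8 = 20

20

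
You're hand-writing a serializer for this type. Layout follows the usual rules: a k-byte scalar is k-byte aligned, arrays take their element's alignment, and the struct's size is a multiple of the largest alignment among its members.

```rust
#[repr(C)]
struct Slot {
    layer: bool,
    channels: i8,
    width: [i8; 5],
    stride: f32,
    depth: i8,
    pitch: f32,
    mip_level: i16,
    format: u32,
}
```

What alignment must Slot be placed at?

4

member alignments: layer=1, channels=1, width=1, stride=4, depth=1, pitch=4, mip_level=2, format=4
max = 4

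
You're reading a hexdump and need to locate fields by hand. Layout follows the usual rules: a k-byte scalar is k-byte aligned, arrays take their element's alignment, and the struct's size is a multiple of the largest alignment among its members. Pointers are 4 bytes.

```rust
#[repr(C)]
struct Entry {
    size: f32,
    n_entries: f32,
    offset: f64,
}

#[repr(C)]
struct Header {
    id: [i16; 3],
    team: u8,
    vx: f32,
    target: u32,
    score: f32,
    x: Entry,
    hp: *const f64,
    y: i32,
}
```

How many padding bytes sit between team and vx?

1

Entry: 0..4  size  (4B, 4-aligned); 4..8  n_entries  (4B, 4-aligned); 8..16  offset  (8B, 8-aligned); sizeof = 16, alignof = 8
0..6  id  (6B, 2-aligned)
6..7  team  (1B, 1-aligned)
7..8  -- padding (1B)
8..12  vx  (4B, 4-aligned)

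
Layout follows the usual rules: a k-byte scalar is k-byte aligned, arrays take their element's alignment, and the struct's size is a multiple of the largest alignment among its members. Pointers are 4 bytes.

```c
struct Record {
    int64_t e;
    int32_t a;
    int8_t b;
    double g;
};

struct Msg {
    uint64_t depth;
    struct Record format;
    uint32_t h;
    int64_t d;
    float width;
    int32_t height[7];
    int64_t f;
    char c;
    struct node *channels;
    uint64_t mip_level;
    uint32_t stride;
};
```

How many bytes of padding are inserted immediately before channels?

Record: 0..8  e  (8B, 8-aligned); 8..12  a  (4B, 4-aligned); 12..13  b  (1B, 1-aligned); 13..16  -- padding (3B); 16..24  g  (8B, 8-aligned); sizeof = 24, alignof = 8
0..8  depth  (8B, 8-aligned)
8..32  format  (24B, 8-aligned)
32..36  h  (4B, 4-aligned)
36..40  -- padding (4B)
40..48  d  (8B, 8-aligned)
48..52  width  (4B, 4-aligned)
52..80  height  (28B, 4-aligned)
80..88  f  (8B, 8-aligned)
88..89  c  (1B, 1-aligned)
89..92  -- padding (3B)
92..96  channels  (4B, 4-aligned)

3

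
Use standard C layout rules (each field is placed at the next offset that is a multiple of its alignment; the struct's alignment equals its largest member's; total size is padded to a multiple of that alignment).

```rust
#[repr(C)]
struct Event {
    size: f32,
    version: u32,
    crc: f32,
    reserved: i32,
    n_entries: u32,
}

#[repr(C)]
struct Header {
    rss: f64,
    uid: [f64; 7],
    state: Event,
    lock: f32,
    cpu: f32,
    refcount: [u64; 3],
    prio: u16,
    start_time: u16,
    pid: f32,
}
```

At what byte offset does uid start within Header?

Event: @0: size [4B, align 4] → 4; @4: version [4B, align 4] → 8; @8: crc [4B, align 4] → 12; @12: reserved [4B, align 4] → 16; @16: n_entries [4B, align 4] → 20; size 20, align 4
@0: rss [8B, align 8] → 8
@8: uid [56B, align 8] → 64

8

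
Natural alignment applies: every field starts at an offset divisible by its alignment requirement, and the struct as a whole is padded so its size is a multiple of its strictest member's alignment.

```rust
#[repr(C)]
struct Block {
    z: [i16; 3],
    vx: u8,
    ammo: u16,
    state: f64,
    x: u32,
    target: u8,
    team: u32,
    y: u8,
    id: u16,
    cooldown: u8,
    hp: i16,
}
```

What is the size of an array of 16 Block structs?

z at 0 (size 6, align 2) → ends 6
vx at 6 (size 1, align 1) → ends 7
pad 1 to align 2 for ammo
ammo at 8 (size 2, align 2) → ends 10
pad 6 to align 8 for state
state at 16 (size 8, align 8) → ends 24
x at 24 (size 4, align 4) → ends 28
target at 28 (size 1, align 1) → ends 29
pad 3 to align 4 for team
team at 32 (size 4, align 4) → ends 36
y at 36 (size 1, align 1) → ends 37
pad 1 to align 2 for id
id at 38 (size 2, align 2) → ends 40
cooldown at 40 (size 1, align 1) → ends 41
pad 1 to align 2 for hp
hp at 42 (size 2, align 2) → ends 44
tail pad 4 to reach multiple of 8
total 48 bytes, alignment 8
array of 16: 16 × 48 = 768

768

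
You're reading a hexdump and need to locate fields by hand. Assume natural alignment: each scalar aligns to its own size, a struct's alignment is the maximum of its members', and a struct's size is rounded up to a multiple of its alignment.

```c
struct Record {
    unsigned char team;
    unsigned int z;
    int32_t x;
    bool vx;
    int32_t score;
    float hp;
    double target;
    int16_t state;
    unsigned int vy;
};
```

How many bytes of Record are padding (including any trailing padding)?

8

0..1  team  (1B, 1-aligned)
1..4  -- padding (3B)
4..8  z  (4B, 4-aligned)
8..12  x  (4B, 4-aligned)
12..13  vx  (1B, 1-aligned)
13..16  -- padding (3B)
16..20  score  (4B, 4-aligned)
20..24  hp  (4B, 4-aligned)
24..32  target  (8B, 8-aligned)
32..34  state  (2B, 2-aligned)
34..36  -- padding (2B)
36..40  vy  (4B, 4-aligned)
sizeof = 40, alignof = 8
data bytes 32, size 40 → padding 8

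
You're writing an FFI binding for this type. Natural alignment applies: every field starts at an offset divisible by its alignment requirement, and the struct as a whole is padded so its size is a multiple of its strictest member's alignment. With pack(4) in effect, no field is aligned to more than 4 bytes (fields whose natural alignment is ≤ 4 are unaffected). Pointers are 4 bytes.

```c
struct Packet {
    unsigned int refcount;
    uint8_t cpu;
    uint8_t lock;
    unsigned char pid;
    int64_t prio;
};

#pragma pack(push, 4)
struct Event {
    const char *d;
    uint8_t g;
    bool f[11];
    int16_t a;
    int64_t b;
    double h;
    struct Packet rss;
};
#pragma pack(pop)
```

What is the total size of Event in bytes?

Packet: @0: refcount [4B, align 4] → 4; @4: cpu [1B, align 1] → 5; @5: lock [1B, align 1] → 6; @6: pid [1B, align 1] → 7; +1 pad (align 8); @8: prio [8B, align 8] → 16; size 16, align 8
@0: d [4B, align 4] → 4
@4: g [1B, align 1] → 5
@5: f [11B, align 1] → 16
@16: a [2B, align 2] → 18
+2 pad (align 4)
@20: b [8B, align 4] → 28
@28: h [8B, align 4] → 36
@36: rss [16B, align 4] → 52
size 52, align 4

52 bytes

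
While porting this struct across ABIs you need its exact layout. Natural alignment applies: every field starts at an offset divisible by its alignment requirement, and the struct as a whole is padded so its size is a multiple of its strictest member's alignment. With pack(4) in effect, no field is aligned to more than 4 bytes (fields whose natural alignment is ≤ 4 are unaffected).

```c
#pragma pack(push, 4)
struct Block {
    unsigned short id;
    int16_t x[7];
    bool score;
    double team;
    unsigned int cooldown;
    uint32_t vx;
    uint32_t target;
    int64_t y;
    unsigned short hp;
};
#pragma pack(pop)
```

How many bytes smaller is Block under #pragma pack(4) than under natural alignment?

12

natural layout:
  0..2  id  (2B, 2-aligned)
  2..16  x  (14B, 2-aligned)
  16..17  score  (1B, 1-aligned)
  17..24  -- padding (7B)
  24..32  team  (8B, 8-aligned)
  32..36  cooldown  (4B, 4-aligned)
  36..40  vx  (4B, 4-aligned)
  40..44  target  (4B, 4-aligned)
  44..48  -- padding (4B)
  48..56  y  (8B, 8-aligned)
  56..58  hp  (2B, 2-aligned)
  58..64  -- tail padding (6B)
  sizeof = 64, alignof = 8
packed(4) layout:
  0..2  id  (2B, 2-aligned)
  2..16  x  (14B, 2-aligned)
  16..17  score  (1B, 1-aligned)
  17..20  -- padding (3B)
  20..28  team  (8B, 4-aligned)
  28..32  cooldown  (4B, 4-aligned)
  32..36  vx  (4B, 4-aligned)
  36..40  target  (4B, 4-aligned)
  40..48  y  (8B, 4-aligned)
  48..50  hp  (2B, 2-aligned)
  50..52  -- tail padding (2B)
  sizeof = 52, alignof = 4
64 − 52 = 12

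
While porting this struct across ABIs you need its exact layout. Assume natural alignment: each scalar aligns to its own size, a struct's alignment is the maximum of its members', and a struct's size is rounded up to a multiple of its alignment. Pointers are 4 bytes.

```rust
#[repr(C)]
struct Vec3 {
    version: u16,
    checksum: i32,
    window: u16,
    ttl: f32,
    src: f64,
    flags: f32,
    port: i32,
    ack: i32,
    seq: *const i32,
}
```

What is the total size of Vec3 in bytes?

40 bytes

@0: version [2B, align 2] → 2
+2 pad (align 4)
@4: checksum [4B, align 4] → 8
@8: window [2B, align 2] → 10
+2 pad (align 4)
@12: ttl [4B, align 4] → 16
@16: src [8B, align 8] → 24
@24: flags [4B, align 4] → 28
@28: port [4B, align 4] → 32
@32: ack [4B, align 4] → 36
@36: seq [4B, align 4] → 40
size 40, align 8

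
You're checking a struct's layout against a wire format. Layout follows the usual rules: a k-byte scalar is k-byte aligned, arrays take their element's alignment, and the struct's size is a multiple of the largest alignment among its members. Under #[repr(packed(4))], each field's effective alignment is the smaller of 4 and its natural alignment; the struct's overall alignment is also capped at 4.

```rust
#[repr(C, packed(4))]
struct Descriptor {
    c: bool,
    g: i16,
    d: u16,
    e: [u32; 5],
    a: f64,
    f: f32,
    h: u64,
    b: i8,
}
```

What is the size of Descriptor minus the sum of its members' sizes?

0..1  c  (1B, 1-aligned)
1..2  -- padding (1B)
2..4  g  (2B, 2-aligned)
4..6  d  (2B, 2-aligned)
6..8  -- padding (2B)
8..28  e  (20B, 4-aligned)
28..36  a  (8B, 4-aligned)
36..40  f  (4B, 4-aligned)
40..48  h  (8B, 4-aligned)
48..49  b  (1B, 1-aligned)
49..52  -- tail padding (3B)
sizeof = 52, alignof = 4
data bytes 46, size 52 → padding 6

6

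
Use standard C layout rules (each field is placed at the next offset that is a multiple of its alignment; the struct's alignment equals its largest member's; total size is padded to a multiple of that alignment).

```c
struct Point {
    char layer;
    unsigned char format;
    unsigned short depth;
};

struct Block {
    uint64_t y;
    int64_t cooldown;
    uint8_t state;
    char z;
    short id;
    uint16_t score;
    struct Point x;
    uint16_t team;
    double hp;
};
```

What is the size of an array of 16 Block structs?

Point: layer at 0 (size 1, align 1) → ends 1; format at 1 (size 1, align 1) → ends 2; depth at 2 (size 2, align 2) → ends 4; total 4 bytes, alignment 2
y at 0 (size 8, align 8) → ends 8
cooldown at 8 (size 8, align 8) → ends 16
state at 16 (size 1, align 1) → ends 17
z at 17 (size 1, align 1) → ends 18
id at 18 (size 2, align 2) → ends 20
score at 20 (size 2, align 2) → ends 22
x at 22 (size 4, align 2) → ends 26
team at 26 (size 2, align 2) → ends 28
pad 4 to align 8 for hp
hp at 32 (size 8, align 8) → ends 40
total 40 bytes, alignment 8
array of 16: 16 × 40 = 640

640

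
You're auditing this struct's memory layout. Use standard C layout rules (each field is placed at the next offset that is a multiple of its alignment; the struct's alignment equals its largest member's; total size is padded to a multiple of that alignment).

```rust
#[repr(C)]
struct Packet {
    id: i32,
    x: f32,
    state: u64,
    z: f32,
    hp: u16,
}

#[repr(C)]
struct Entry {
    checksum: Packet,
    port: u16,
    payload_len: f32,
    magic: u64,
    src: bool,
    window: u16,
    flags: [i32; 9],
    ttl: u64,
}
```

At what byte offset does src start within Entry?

Packet: @0: id [4B, align 4] → 4; @4: x [4B, align 4] → 8; @8: state [8B, align 8] → 16; @16: z [4B, align 4] → 20; @20: hp [2B, align 2] → 22; +2 tail pad (align 8); size 24, align 8
@0: checksum [24B, align 8] → 24
@24: port [2B, align 2] → 26
+2 pad (align 4)
@28: payload_len [4B, align 4] → 32
@32: magic [8B, align 8] → 40
@40: src [1B, align 1] → 41

40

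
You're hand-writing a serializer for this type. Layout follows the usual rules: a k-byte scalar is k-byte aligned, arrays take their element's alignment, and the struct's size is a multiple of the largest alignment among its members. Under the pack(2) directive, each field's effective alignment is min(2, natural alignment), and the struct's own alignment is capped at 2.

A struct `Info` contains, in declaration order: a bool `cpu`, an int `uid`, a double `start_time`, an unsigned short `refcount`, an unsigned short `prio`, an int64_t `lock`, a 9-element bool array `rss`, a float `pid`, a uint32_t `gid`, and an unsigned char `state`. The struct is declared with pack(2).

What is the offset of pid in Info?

0..1  cpu  (1B, 1-aligned)
1..2  -- padding (1B)
2..6  uid  (4B, 2-aligned)
6..14  start_time  (8B, 2-aligned)
14..16  refcount  (2B, 2-aligned)
16..18  prio  (2B, 2-aligned)
18..26  lock  (8B, 2-aligned)
26..35  rss  (9B, 1-aligned)
35..36  -- padding (1B)
36..40  pid  (4B, 2-aligned)

36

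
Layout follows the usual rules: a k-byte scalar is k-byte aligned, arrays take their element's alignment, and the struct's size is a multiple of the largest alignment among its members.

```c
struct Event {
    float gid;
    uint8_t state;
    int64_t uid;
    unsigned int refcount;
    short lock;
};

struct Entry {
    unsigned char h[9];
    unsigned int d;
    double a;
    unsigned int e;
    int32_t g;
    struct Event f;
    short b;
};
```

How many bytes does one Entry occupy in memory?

Event: gid at 0 (size 4, align 4) → ends 4; state at 4 (size 1, align 1) → ends 5; pad 3 to align 8 for uid; uid at 8 (size 8, align 8) → ends 16; refcount at 16 (size 4, align 4) → ends 20; lock at 20 (size 2, align 2) → ends 22; tail pad 2 to reach multiple of 8; total 24 bytes, alignment 8
h at 0 (size 9, align 1) → ends 9
pad 3 to align 4 for d
d at 12 (size 4, align 4) → ends 16
a at 16 (size 8, align 8) → ends 24
e at 24 (size 4, align 4) → ends 28
g at 28 (size 4, align 4) → ends 32
f at 32 (size 24, align 8) → ends 56
b at 56 (size 2, align 2) → ends 58
tail pad 6 to reach multiple of 8
total 64 bytes, alignment 8

64 bytes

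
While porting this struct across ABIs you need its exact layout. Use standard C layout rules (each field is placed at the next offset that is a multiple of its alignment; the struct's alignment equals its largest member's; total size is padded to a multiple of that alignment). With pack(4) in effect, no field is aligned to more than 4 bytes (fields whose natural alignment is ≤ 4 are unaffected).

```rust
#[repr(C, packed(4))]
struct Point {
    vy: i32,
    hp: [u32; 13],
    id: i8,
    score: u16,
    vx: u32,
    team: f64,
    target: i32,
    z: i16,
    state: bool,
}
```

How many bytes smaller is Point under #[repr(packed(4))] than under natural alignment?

0

natural layout:
  vy at 0 (size 4, align 4) → ends 4
  hp at 4 (size 52, align 4) → ends 56
  id at 56 (size 1, align 1) → ends 57
  pad 1 to align 2 for score
  score at 58 (size 2, align 2) → ends 60
  vx at 60 (size 4, align 4) → ends 64
  team at 64 (size 8, align 8) → ends 72
  target at 72 (size 4, align 4) → ends 76
  z at 76 (size 2, align 2) → ends 78
  state at 78 (size 1, align 1) → ends 79
  tail pad 1 to reach multiple of 8
  total 80 bytes, alignment 8
packed(4) layout:
  vy at 0 (size 4, align 4) → ends 4
  hp at 4 (size 52, align 4) → ends 56
  id at 56 (size 1, align 1) → ends 57
  pad 1 to align 2 for score
  score at 58 (size 2, align 2) → ends 60
  vx at 60 (size 4, align 4) → ends 64
  team at 64 (size 8, align 4) → ends 72
  target at 72 (size 4, align 4) → ends 76
  z at 76 (size 2, align 2) → ends 78
  state at 78 (size 1, align 1) → ends 79
  tail pad 1 to reach multiple of 4
  total 80 bytes, alignment 4
80 − 80 = 0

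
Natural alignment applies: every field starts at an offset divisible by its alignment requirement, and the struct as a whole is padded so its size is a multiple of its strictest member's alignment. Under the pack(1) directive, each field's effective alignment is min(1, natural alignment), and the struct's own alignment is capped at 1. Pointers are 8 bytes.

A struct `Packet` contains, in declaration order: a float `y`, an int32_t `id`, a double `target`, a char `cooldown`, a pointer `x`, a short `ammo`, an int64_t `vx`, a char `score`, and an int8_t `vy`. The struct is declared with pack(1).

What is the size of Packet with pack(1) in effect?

0..4  y  (4B, 1-aligned)
4..8  id  (4B, 1-aligned)
8..16  target  (8B, 1-aligned)
16..17  cooldown  (1B, 1-aligned)
17..25  x  (8B, 1-aligned)
25..27  ammo  (2B, 1-aligned)
27..35  vx  (8B, 1-aligned)
35..36  score  (1B, 1-aligned)
36..37  vy  (1B, 1-aligned)
sizeof = 37, alignof = 1

37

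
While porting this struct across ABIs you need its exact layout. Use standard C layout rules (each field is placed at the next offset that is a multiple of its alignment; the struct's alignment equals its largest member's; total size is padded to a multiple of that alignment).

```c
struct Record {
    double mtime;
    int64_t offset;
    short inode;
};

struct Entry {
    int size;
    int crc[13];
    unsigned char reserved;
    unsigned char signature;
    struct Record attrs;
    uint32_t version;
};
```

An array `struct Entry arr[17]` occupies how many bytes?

Record: mtime at 0 (size 8, align 8) → ends 8; offset at 8 (size 8, align 8) → ends 16; inode at 16 (size 2, align 2) → ends 18; tail pad 6 to reach multiple of 8; total 24 bytes, alignment 8
size at 0 (size 4, align 4) → ends 4
crc at 4 (size 52, align 4) → ends 56
reserved at 56 (size 1, align 1) → ends 57
signature at 57 (size 1, align 1) → ends 58
pad 6 to align 8 for attrs
attrs at 64 (size 24, align 8) → ends 88
version at 88 (size 4, align 4) → ends 92
tail pad 4 to reach multiple of 8
total 96 bytes, alignment 8
array of 17: 17 × 96 = 1632

1632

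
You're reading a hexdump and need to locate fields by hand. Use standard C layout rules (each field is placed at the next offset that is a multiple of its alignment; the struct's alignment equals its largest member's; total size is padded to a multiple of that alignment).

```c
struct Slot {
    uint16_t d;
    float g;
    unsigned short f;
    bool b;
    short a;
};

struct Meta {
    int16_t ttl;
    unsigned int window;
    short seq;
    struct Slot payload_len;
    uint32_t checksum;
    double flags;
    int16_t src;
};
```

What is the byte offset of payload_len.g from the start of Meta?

Slot: 0..2  d  (2B, 2-aligned); 2..4  -- padding (2B); 4..8  g  (4B, 4-aligned); 8..10  f  (2B, 2-aligned); 10..11  b  (1B, 1-aligned); 11..12  -- padding (1B); 12..14  a  (2B, 2-aligned); 14..16  -- tail padding (2B); sizeof = 16, alignof = 4
0..2  ttl  (2B, 2-aligned)
2..4  -- padding (2B)
4..8  window  (4B, 4-aligned)
8..10  seq  (2B, 2-aligned)
10..12  -- padding (2B)
12..28  payload_len  (16B, 4-aligned)
within Slot: g at 4
12 + 4 = 16

16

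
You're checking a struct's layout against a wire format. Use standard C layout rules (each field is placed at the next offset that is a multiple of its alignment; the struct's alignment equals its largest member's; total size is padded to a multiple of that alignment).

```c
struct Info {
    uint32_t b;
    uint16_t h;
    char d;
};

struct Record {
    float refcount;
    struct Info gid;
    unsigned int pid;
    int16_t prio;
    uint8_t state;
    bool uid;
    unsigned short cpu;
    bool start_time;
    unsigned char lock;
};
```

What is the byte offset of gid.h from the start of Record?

Info: b at 0 (size 4, align 4) → ends 4; h at 4 (size 2, align 2) → ends 6; d at 6 (size 1, align 1) → ends 7; tail pad 1 to reach multiple of 4; total 8 bytes, alignment 4
refcount at 0 (size 4, align 4) → ends 4
gid at 4 (size 8, align 4) → ends 12
within Info: h at 4
4 + 4 = 8

8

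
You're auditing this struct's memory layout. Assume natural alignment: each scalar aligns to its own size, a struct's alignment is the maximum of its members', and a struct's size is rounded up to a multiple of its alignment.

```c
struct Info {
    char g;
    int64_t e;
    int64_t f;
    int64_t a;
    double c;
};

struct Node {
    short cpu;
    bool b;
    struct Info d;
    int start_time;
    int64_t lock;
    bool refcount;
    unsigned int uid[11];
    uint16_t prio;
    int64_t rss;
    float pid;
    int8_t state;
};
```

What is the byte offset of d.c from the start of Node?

Info: 0..1  g  (1B, 1-aligned); 1..8  -- padding (7B); 8..16  e  (8B, 8-aligned); 16..24  f  (8B, 8-aligned); 24..32  a  (8B, 8-aligned); 32..40  c  (8B, 8-aligned); sizeof = 40, alignof = 8
0..2  cpu  (2B, 2-aligned)
2..3  b  (1B, 1-aligned)
3..8  -- padding (5B)
8..48  d  (40B, 8-aligned)
within Info: c at 32
8 + 32 = 40

40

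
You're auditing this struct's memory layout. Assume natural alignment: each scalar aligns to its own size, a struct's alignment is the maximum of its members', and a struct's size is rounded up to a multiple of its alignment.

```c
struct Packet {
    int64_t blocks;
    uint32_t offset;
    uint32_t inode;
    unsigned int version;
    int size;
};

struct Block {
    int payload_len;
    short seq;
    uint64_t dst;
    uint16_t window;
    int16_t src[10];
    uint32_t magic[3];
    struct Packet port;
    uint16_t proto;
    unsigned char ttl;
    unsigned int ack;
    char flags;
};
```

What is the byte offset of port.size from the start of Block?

Packet: blocks at 0 (size 8, align 8) → ends 8; offset at 8 (size 4, align 4) → ends 12; inode at 12 (size 4, align 4) → ends 16; version at 16 (size 4, align 4) → ends 20; size at 20 (size 4, align 4) → ends 24; total 24 bytes, alignment 8
payload_len at 0 (size 4, align 4) → ends 4
seq at 4 (size 2, align 2) → ends 6
pad 2 to align 8 for dst
dst at 8 (size 8, align 8) → ends 16
window at 16 (size 2, align 2) → ends 18
src at 18 (size 20, align 2) → ends 38
pad 2 to align 4 for magic
magic at 40 (size 12, align 4) → ends 52
pad 4 to align 8 for port
port at 56 (size 24, align 8) → ends 80
within Packet: size at 20
56 + 20 = 76

76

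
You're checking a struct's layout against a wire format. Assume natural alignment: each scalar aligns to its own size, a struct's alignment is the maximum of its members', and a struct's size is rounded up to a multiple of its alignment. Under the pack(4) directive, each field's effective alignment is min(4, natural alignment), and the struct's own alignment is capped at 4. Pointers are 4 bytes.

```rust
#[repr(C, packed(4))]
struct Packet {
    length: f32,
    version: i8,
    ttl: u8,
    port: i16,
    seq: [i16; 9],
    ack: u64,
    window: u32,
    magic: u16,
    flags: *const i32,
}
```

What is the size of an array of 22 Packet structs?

0..4  length  (4B, 4-aligned)
4..5  version  (1B, 1-aligned)
5..6  ttl  (1B, 1-aligned)
6..8  port  (2B, 2-aligned)
8..26  seq  (18B, 2-aligned)
26..28  -- padding (2B)
28..36  ack  (8B, 4-aligned)
36..40  window  (4B, 4-aligned)
40..42  magic  (2B, 2-aligned)
42..44  -- padding (2B)
44..48  flags  (4B, 4-aligned)
sizeof = 48, alignof = 4
array of 22: 22 × 48 = 1056

1056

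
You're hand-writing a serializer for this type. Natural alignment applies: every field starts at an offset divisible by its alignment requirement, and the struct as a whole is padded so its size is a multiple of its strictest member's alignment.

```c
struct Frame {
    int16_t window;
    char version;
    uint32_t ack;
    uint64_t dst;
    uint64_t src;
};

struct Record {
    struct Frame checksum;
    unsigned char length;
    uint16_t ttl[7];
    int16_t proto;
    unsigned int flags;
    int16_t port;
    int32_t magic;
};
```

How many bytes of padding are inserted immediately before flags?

2

Frame: window at 0 (size 2, align 2) → ends 2; version at 2 (size 1, align 1) → ends 3; pad 1 to align 4 for ack; ack at 4 (size 4, align 4) → ends 8; dst at 8 (size 8, align 8) → ends 16; src at 16 (size 8, align 8) → ends 24; total 24 bytes, alignment 8
checksum at 0 (size 24, align 8) → ends 24
length at 24 (size 1, align 1) → ends 25
pad 1 to align 2 for ttl
ttl at 26 (size 14, align 2) → ends 40
proto at 40 (size 2, align 2) → ends 42
pad 2 to align 4 for flags
flags at 44 (size 4, align 4) → ends 48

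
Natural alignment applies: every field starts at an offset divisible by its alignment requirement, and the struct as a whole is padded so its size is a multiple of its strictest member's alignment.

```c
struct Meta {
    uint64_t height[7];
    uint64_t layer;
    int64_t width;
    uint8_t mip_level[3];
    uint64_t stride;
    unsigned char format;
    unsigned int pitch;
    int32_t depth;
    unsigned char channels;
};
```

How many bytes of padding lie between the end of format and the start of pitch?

height at 0 (size 56, align 8) → ends 56
layer at 56 (size 8, align 8) → ends 64
width at 64 (size 8, align 8) → ends 72
mip_level at 72 (size 3, align 1) → ends 75
pad 5 to align 8 for stride
stride at 80 (size 8, align 8) → ends 88
format at 88 (size 1, align 1) → ends 89
pad 3 to align 4 for pitch
pitch at 92 (size 4, align 4) → ends 96

3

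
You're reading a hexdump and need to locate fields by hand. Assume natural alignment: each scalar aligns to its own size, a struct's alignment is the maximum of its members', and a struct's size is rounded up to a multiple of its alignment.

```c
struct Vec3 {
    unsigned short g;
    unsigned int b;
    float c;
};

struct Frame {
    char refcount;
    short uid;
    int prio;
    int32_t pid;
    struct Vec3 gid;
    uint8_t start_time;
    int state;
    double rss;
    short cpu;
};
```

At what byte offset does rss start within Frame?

32

Vec3: @0: g [2B, align 2] → 2; +2 pad (align 4); @4: b [4B, align 4] → 8; @8: c [4B, align 4] → 12; size 12, align 4
@0: refcount [1B, align 1] → 1
+1 pad (align 2)
@2: uid [2B, align 2] → 4
@4: prio [4B, align 4] → 8
@8: pid [4B, align 4] → 12
@12: gid [12B, align 4] → 24
@24: start_time [1B, align 1] → 25
+3 pad (align 4)
@28: state [4B, align 4] → 32
@32: rss [8B, align 8] → 40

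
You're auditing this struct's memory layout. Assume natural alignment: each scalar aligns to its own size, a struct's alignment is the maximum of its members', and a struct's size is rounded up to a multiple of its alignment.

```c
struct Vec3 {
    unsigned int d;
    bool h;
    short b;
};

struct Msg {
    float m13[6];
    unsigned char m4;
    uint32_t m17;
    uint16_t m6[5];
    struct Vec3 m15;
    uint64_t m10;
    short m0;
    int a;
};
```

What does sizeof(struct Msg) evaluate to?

Vec3: d at 0 (size 4, align 4) → ends 4; h at 4 (size 1, align 1) → ends 5; pad 1 to align 2 for b; b at 6 (size 2, align 2) → ends 8; total 8 bytes, alignment 4
m13 at 0 (size 24, align 4) → ends 24
m4 at 24 (size 1, align 1) → ends 25
pad 3 to align 4 for m17
m17 at 28 (size 4, align 4) → ends 32
m6 at 32 (size 10, align 2) → ends 42
pad 2 to align 4 for m15
m15 at 44 (size 8, align 4) → ends 52
pad 4 to align 8 for m10
m10 at 56 (size 8, align 8) → ends 64
m0 at 64 (size 2, align 2) → ends 66
pad 2 to align 4 for a
a at 68 (size 4, align 4) → ends 72
total 72 bytes, alignment 8

72 bytes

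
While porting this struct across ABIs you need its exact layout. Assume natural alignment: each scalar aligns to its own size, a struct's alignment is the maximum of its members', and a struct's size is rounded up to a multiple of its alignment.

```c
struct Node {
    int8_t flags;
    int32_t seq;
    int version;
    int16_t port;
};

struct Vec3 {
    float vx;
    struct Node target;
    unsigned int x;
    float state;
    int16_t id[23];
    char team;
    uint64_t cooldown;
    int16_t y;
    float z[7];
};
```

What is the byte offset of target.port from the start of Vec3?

Node: flags at 0 (size 1, align 1) → ends 1; pad 3 to align 4 for seq; seq at 4 (size 4, align 4) → ends 8; version at 8 (size 4, align 4) → ends 12; port at 12 (size 2, align 2) → ends 14; tail pad 2 to reach multiple of 4; total 16 bytes, alignment 4
vx at 0 (size 4, align 4) → ends 4
target at 4 (size 16, align 4) → ends 20
within Node: port at 12
4 + 12 = 16

16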